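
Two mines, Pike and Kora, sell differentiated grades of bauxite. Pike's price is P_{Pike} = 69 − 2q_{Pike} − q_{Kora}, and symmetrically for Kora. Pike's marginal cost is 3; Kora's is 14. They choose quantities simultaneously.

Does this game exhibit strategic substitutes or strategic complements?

strategic substitutes

Mine Pike's profit: π = q_{Pike}(69 − 2q_{Pike} − q_{Kora}) − 3q_{Pike}.
∂π/∂q_{Pike} = 66 − 4q_{Pike} − q_{Kora} = 0 ⇒ q_{Pike} = 16.5 − 0.25q_{Kora}.
The best-response slope dq_{Pike}/dq_{Kora} = −0.25 < 0: the reaction function is downward-sloping, so the choices are strategic substitutes.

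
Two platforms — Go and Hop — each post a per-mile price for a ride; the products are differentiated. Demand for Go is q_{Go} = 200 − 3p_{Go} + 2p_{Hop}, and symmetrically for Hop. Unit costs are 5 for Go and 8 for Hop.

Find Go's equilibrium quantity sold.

Go's profit: π = (p_{Go} − 5)(200 − 3p_{Go} + 2p_{Hop}).
∂π/∂p_{Go} = 215 − 6p_{Go} + 2p_{Hop} = 0 ⇒ p_{Go} = 215/6 + (1/3)p_{Hop}.
Similarly p_{Hop} = 112/3 + (1/3)p_{Go}.
Solving the two reaction functions simultaneously: (1 − (1/3)(1/3))p_{Go} = 215/6 + (1/3)·(112/3), so (8/9)p_{Go} = 869/18 and p_{Go} = 54.3125.
Then p_{Hop} = 112/3 + (1/3)·54.3125 = 55.4375.
q_{Go} = 200 − 3·54.3125 + 2·55.4375 = 147.9375.

147.9375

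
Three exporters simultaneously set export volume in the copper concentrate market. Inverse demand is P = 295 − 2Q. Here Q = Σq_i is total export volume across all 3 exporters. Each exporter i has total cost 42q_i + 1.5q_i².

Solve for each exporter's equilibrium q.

A representative exporter's profit is π_i = q_i(295 − 2Q) − 42q_i − 1.5q_i², with Q = q_i + Σ_{j≠i} q_j.
First-order condition: 253 − 7q_i − 2Σ_{j≠i} q_j = 0.
With identical exporters, set every q_j = q: then 253 − 7q − 4q = 0, i.e. q = 253/11 = 23.

23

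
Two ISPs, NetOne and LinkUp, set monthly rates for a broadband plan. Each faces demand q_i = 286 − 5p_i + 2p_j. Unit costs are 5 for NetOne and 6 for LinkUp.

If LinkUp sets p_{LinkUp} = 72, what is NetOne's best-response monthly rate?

45.5

NetOne's profit: π = (p_{NetOne} − 5)(286 − 5p_{NetOne} + 2p_{LinkUp}).
∂π/∂p_{NetOne} = 311 − 10p_{NetOne} + 2p_{LinkUp} = 0 ⇒ p_{NetOne} = 31.1 + 0.2p_{LinkUp}.
At p_{LinkUp} = 72: p_{NetOne} = 31.1 + 0.2·72 = 45.5.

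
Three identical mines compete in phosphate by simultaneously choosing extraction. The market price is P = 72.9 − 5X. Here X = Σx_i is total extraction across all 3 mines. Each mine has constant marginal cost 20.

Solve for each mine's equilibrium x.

A representative mine's profit is π_i = x_i(72.9 − 5X) − 20x_i, with X = x_i + Σ_{j≠i} x_j.
First-order condition: 52.9 − 10x_i − 5Σ_{j≠i} x_j = 0.
Imposing symmetry (x_j = x for all j) turns Σ_{j≠i} x_j into 2x, so 52.9 = 20x and x = 2.645.

2.645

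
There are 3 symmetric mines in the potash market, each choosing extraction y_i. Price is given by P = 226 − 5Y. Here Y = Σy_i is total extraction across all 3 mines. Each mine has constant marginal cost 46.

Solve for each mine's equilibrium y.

9

A representative mine's profit is π_i = y_i(226 − 5Y) − 46y_i, with Y = y_i + Σ_{j≠i} y_j.
First-order condition: 180 − 10y_i − 5Σ_{j≠i} y_j = 0.
With identical mines, set every y_j = y: then 180 − 10y − 10y = 0, i.e. y = 180/20 = 9.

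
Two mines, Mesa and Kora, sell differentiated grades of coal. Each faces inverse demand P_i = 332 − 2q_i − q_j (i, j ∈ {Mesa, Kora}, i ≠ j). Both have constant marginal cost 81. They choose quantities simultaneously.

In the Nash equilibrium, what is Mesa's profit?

5040.08

Mine Mesa's profit: π = q_{Mesa}(332 − 2q_{Mesa} − q_{Kora}) − 81q_{Mesa}.
∂π/∂q_{Mesa} = 251 − 4q_{Mesa} − q_{Kora} = 0 ⇒ q_{Mesa} = 62.75 − 0.25q_{Kora}.
The game is symmetric, so in equilibrium q_{Kora} = q_{Mesa}: the reaction function gives 1.25q_{Mesa} = 62.75, hence q_{Mesa} = 50.2.
P_{Mesa} = 332 − 2·50.2 − 50.2 = 181.4.
Profit = (181.4 − 81)·50.2 = 5040.08.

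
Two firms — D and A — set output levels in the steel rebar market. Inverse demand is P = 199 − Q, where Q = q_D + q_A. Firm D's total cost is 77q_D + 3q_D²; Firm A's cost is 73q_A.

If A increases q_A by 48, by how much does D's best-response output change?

-6

Firm D's profit: π = q_D(199 − (q_D + q_A)) − 77q_D − 3q_D².
∂π/∂q_D = 122 − 8q_D − q_A = 0, so q_D = 15.25 − 0.125q_A.
The reaction-function slope is −0.125, so a 48-unit rise in q_A moves q_D by −0.125 × 48 = −6. D's best response falls — the actions are strategic substitutes.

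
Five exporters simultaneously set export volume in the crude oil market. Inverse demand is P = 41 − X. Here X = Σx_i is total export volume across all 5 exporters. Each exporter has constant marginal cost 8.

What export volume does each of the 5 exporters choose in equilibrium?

5.5

A representative exporter's profit is π_i = x_i(41 − X) − 8x_i, with X = x_i + Σ_{j≠i} x_j.
First-order condition: 33 − 2x_i − Σ_{j≠i} x_j = 0.
Imposing symmetry (x_j = x for all j) turns Σ_{j≠i} x_j into 4x, so 33 = 6x and x = 5.5.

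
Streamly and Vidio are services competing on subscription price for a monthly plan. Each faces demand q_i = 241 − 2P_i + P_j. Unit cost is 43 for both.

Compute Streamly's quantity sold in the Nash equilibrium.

Streamly's profit: π = (P_{Streamly} − 43)(241 − 2P_{Streamly} + P_{Vidio}).
∂π/∂P_{Streamly} = 327 − 4P_{Streamly} + P_{Vidio} = 0 ⇒ P_{Streamly} = 81.75 + 0.25P_{Vidio}.
By symmetry P_{Vidio} = P_{Streamly}; substituting into the reaction function, 0.75P_{Streamly} = 81.75 and P_{Streamly} = 109.
q_{Streamly} = 241 − 2·109 + 109 = 132.

132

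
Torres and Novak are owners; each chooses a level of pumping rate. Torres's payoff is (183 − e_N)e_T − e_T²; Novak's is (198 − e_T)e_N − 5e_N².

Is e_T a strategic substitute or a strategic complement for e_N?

strategic substitutes

Expanding Torres's payoff: 183e_T − e_Ne_T − e_T².
∂π/∂e_T = 183 − e_N − 2e_T = 0, so e_T = 91.5 − 0.5e_N.
The best-response slope de_T/de_N = −0.5 < 0: the reaction function is downward-sloping, so the choices are strategic substitutes.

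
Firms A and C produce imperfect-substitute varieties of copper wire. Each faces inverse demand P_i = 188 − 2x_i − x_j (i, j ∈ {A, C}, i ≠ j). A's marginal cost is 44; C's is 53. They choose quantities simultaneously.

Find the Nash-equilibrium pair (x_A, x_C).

29.4, 26.4

Firm A's profit: π = x_A(188 − 2x_A − x_C) − 44x_A.
∂π/∂x_A = 144 − 4x_A − x_C = 0 ⇒ x_A = 36 − 0.25x_C.
Similarly x_C = 33.75 − 0.25x_A.
Plugging x_C into A's best response: x_A = 36 − 0.25(33.75 − 0.25x_A) ⇒ 0.9375x_A = 27.5625, so x_A = 29.4.
Then x_C = 33.75 − 0.25·29.4 = 26.4.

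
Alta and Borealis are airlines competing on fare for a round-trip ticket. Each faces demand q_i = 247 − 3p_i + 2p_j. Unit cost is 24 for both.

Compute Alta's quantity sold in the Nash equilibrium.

Alta's profit: π = (p_{Alta} − 24)(247 − 3p_{Alta} + 2p_{Borealis}).
∂π/∂p_{Alta} = 319 − 6p_{Alta} + 2p_{Borealis} = 0 ⇒ p_{Alta} = 319/6 + (1/3)p_{Borealis}.
By symmetry p_{Borealis} = p_{Alta}; substituting into the reaction function, (2/3)p_{Alta} = 319/6 and p_{Alta} = 79.75.
q_{Alta} = 247 − 3·79.75 + 2·79.75 = 167.25.

167.25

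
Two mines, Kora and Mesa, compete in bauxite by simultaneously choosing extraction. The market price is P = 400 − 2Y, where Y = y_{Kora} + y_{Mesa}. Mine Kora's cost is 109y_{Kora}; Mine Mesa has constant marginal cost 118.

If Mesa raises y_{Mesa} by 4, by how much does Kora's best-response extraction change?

Mine Kora's profit: π = y_{Kora}(400 − 2(y_{Kora} + y_{Mesa})) − 109y_{Kora}.
∂π/∂y_{Kora} = 291 − 4y_{Kora} − 2y_{Mesa} = 0, so y_{Kora} = 72.75 − 0.5y_{Mesa}.
The reaction-function slope is −0.5, so a 4-unit rise in y_{Mesa} moves y_{Kora} by −0.5 × 4 = −2. Kora's best response falls — the actions are strategic substitutes.

-2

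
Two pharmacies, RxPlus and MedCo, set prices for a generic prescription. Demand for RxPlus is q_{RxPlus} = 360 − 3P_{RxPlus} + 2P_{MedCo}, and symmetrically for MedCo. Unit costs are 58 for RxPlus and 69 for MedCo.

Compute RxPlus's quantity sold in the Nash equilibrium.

RxPlus's profit: π = (P_{RxPlus} − 58)(360 − 3P_{RxPlus} + 2P_{MedCo}).
∂π/∂P_{RxPlus} = 534 − 6P_{RxPlus} + 2P_{MedCo} = 0 ⇒ P_{RxPlus} = 89 + (1/3)P_{MedCo}.
Similarly P_{MedCo} = 94.5 + (1/3)P_{RxPlus}.
Plugging P_{MedCo} into RxPlus's best response: P_{RxPlus} = 89 + (1/3)(94.5 + (1/3)P_{RxPlus}) ⇒ (8/9)P_{RxPlus} = 120.5, so P_{RxPlus} = 135.5625.
Then P_{MedCo} = 94.5 + (1/3)·135.5625 = 139.6875.
q_{RxPlus} = 360 − 3·135.5625 + 2·139.6875 = 232.6875.

232.6875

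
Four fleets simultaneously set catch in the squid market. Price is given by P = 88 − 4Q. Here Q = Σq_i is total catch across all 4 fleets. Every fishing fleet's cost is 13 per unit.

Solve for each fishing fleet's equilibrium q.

3.75

A representative fishing fleet's profit is π_i = q_i(88 − 4Q) − 13q_i, with Q = q_i + Σ_{j≠i} q_j.
First-order condition: 75 − 8q_i − 4Σ_{j≠i} q_j = 0.
Imposing symmetry (q_j = q for all j) turns Σ_{j≠i} q_j into 3q, so 75 = 20q and q = 3.75.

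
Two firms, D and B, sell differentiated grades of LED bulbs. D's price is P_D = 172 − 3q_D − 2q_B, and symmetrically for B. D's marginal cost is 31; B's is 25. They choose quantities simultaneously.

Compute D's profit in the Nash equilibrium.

Firm D's profit: π = q_D(172 − 3q_D − 2q_B) − 31q_D.
∂π/∂q_D = 141 − 6q_D − 2q_B = 0 ⇒ q_D = 23.5 − (1/3)q_B.
Similarly q_B = 24.5 − (1/3)q_D.
Solving the two reaction functions simultaneously: (1 − (−1/3)(−1/3))q_D = 23.5 − (1/3)·24.5, so (8/9)q_D = 46/3 and q_D = 17.25.
Then q_B = 24.5 − (1/3)·17.25 = 18.75.
P_D = 172 − 3·17.25 − 2·18.75 = 82.75.
Profit = (82.75 − 31)·17.25 = 892.6875.

892.6875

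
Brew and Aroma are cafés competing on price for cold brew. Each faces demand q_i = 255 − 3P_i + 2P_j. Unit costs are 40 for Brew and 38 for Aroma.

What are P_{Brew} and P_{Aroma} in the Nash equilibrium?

93.375, 92.625

Brew's profit: π = (P_{Brew} − 40)(255 − 3P_{Brew} + 2P_{Aroma}).
∂π/∂P_{Brew} = 375 − 6P_{Brew} + 2P_{Aroma} = 0 ⇒ P_{Brew} = 62.5 + (1/3)P_{Aroma}.
Similarly P_{Aroma} = 61.5 + (1/3)P_{Brew}.
Substituting the second reaction function into the first: P_{Brew} = 62.5 + (1/3)(61.5 + (1/3)P_{Brew}), which gives (8/9)P_{Brew} = 83 ⇒ P_{Brew} = 93.375.
Then P_{Aroma} = 61.5 + (1/3)·93.375 = 92.625.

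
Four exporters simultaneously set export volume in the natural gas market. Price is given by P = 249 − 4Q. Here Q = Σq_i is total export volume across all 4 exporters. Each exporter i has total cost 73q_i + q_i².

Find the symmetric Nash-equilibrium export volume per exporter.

8

A representative exporter's profit is π_i = q_i(249 − 4Q) − 73q_i − q_i², with Q = q_i + Σ_{j≠i} q_j.
First-order condition: 176 − 10q_i − 4Σ_{j≠i} q_j = 0.
In a symmetric equilibrium every exporter chooses the same q, so Σ_{j≠i} q_j = 3q. The condition becomes 176 − 22q = 0, giving q = 176/22 = 8.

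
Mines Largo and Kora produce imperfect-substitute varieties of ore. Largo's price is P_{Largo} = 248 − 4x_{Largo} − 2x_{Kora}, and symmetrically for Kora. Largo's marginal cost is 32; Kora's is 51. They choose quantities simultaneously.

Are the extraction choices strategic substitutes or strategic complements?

strategic substitutes

Mine Largo's profit: π = x_{Largo}(248 − 4x_{Largo} − 2x_{Kora}) − 32x_{Largo}.
∂π/∂x_{Largo} = 216 − 8x_{Largo} − 2x_{Kora} = 0 ⇒ x_{Largo} = 27 − 0.25x_{Kora}.
The best-response slope dx_{Largo}/dx_{Kora} = −0.25 < 0: the reaction function is downward-sloping, so the choices are strategic substitutes.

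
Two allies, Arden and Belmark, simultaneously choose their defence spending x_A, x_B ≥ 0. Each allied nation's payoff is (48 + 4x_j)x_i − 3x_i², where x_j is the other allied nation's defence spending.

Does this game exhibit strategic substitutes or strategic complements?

Arden's payoff is (48 + 4x_B)x_A − 3x_A².
∂π/∂x_A = 48 + 4x_B − 6x_A = 0, so x_A = 8 + (2/3)x_B.
The best-response slope dx_A/dx_B = 2/3 > 0: the reaction function is upward-sloping, so the choices are strategic complements.

strategic complements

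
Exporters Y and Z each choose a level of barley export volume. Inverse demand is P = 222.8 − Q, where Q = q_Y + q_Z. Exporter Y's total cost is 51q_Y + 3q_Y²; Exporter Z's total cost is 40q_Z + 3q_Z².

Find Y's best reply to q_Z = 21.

Exporter Y's profit: π = q_Y(222.8 − (q_Y + q_Z)) − 51q_Y − 3q_Y².
∂π/∂q_Y = 171.8 − 8q_Y − q_Z = 0, so q_Y = 21.475 − 0.125q_Z.
At q_Z = 21: q_Y = 21.475 − 0.125·21 = 18.85.

18.85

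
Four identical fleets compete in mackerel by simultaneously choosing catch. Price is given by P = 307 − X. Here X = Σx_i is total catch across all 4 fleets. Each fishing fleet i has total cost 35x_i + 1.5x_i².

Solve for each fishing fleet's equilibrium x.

34

A representative fishing fleet's profit is π_i = x_i(307 − X) − 35x_i − 1.5x_i², with X = x_i + Σ_{j≠i} x_j.
First-order condition: 272 − 5x_i − Σ_{j≠i} x_j = 0.
In a symmetric equilibrium every fishing fleet chooses the same x, so Σ_{j≠i} x_j = 3x. The condition becomes 272 − 8x = 0, giving x = 272/8 = 34.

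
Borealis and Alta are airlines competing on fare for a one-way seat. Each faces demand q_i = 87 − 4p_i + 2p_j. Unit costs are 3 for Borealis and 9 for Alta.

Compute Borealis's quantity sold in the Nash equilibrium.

57.2

Borealis's profit: π = (p_{Borealis} − 3)(87 − 4p_{Borealis} + 2p_{Alta}).
∂π/∂p_{Borealis} = 99 − 8p_{Borealis} + 2p_{Alta} = 0 ⇒ p_{Borealis} = 12.375 + 0.25p_{Alta}.
Similarly p_{Alta} = 15.375 + 0.25p_{Borealis}.
Plugging p_{Alta} into Borealis's best response: p_{Borealis} = 12.375 + 0.25(15.375 + 0.25p_{Borealis}) ⇒ 0.9375p_{Borealis} = 519/32, so p_{Borealis} = 17.3.
Then p_{Alta} = 15.375 + 0.25·17.3 = 19.7.
q_{Borealis} = 87 − 4·17.3 + 2·19.7 = 57.2.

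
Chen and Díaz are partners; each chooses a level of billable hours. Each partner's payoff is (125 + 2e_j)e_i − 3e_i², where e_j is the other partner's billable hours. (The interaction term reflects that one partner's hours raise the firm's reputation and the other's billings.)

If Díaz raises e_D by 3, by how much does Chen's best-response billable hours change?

Chen's payoff is (125 + 2e_D)e_C − 3e_C².
∂π/∂e_C = 125 + 2e_D − 6e_C = 0, so e_C = 125/6 + (1/3)e_D.
The reaction-function slope is 1/3, so a 3-unit rise in e_D moves e_C by 1/3 × 3 = 1. Chen's best response rises — the actions are strategic complements.

1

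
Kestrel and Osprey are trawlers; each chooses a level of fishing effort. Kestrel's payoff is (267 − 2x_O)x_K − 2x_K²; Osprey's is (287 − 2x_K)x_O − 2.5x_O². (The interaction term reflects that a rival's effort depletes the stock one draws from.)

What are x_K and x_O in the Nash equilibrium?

47.5625, 38.375

Expanding Kestrel's payoff: 267x_K − 2x_Ox_K − 2x_K².
∂π/∂x_K = 267 − 2x_O − 4x_K = 0, so x_K = 66.75 − 0.5x_O.
Likewise for Osprey: x_O = 57.4 − 0.4x_K.
Substituting the second reaction function into the first: x_K = 66.75 − 0.5(57.4 − 0.4x_K), which gives 0.8x_K = 38.05 ⇒ x_K = 47.5625.
Then x_O = 57.4 − 0.4·47.5625 = 38.375.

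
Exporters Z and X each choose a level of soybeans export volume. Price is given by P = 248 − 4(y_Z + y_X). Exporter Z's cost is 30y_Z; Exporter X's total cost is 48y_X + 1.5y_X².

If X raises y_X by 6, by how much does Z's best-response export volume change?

Exporter Z's profit: π = y_Z(248 − 4(y_Z + y_X)) − 30y_Z.
∂π/∂y_Z = 218 − 8y_Z − 4y_X = 0, so y_Z = 27.25 − 0.5y_X.
The reaction-function slope is −0.5, so a 6-unit rise in y_X moves y_Z by −0.5 × 6 = −3. Z's best response falls — the actions are strategic substitutes.

-3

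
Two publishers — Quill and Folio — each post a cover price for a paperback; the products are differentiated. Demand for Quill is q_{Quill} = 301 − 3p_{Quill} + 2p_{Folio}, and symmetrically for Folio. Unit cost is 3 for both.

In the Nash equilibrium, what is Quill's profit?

16650.75

Quill's profit: π = (p_{Quill} − 3)(301 − 3p_{Quill} + 2p_{Folio}).
∂π/∂p_{Quill} = 310 − 6p_{Quill} + 2p_{Folio} = 0 ⇒ p_{Quill} = 155/3 + (1/3)p_{Folio}.
By symmetry p_{Folio} = p_{Quill}; substituting into the reaction function, (2/3)p_{Quill} = 155/3 and p_{Quill} = 77.5.
q_{Quill} = 301 − 3·77.5 + 2·77.5 = 223.5.
Profit = (77.5 − 3)·223.5 = 16650.75.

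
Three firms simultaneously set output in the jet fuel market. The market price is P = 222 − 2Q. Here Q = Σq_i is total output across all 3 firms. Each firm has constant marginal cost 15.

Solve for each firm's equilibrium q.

A representative firm's profit is π_i = q_i(222 − 2Q) − 15q_i, with Q = q_i + Σ_{j≠i} q_j.
First-order condition: 207 − 4q_i − 2Σ_{j≠i} q_j = 0.
Imposing symmetry (q_j = q for all j) turns Σ_{j≠i} q_j into 2q, so 207 = 8q and q = 25.875.

25.875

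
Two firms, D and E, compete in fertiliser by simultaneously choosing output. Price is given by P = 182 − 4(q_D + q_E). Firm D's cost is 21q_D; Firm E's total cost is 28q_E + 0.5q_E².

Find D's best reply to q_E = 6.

17.125

Firm D's profit: π = q_D(182 − 4(q_D + q_E)) − 21q_D.
∂π/∂q_D = 161 − 8q_D − 4q_E = 0, so q_D = 20.125 − 0.5q_E.
At q_E = 6: q_D = 20.125 − 0.5·6 = 17.125.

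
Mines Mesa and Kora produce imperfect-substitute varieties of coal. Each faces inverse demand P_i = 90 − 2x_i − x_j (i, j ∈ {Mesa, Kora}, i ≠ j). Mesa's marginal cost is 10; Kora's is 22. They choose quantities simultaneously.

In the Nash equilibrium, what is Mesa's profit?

564.48

Mine Mesa's profit: π = x_{Mesa}(90 − 2x_{Mesa} − x_{Kora}) − 10x_{Mesa}.
∂π/∂x_{Mesa} = 80 − 4x_{Mesa} − x_{Kora} = 0 ⇒ x_{Mesa} = 20 − 0.25x_{Kora}.
Similarly x_{Kora} = 17 − 0.25x_{Mesa}.
Substituting the second reaction function into the first: x_{Mesa} = 20 − 0.25(17 − 0.25x_{Mesa}), which gives 0.9375x_{Mesa} = 15.75 ⇒ x_{Mesa} = 16.8.
Then x_{Kora} = 17 − 0.25·16.8 = 12.8.
P_{Mesa} = 90 − 2·16.8 − 12.8 = 43.6.
Profit = (43.6 − 10)·16.8 = 564.48.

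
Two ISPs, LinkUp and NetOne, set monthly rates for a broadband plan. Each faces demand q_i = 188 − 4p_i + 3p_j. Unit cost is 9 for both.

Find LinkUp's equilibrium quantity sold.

143.2

LinkUp's profit: π = (p_{LinkUp} − 9)(188 − 4p_{LinkUp} + 3p_{NetOne}).
∂π/∂p_{LinkUp} = 224 − 8p_{LinkUp} + 3p_{NetOne} = 0 ⇒ p_{LinkUp} = 28 + 0.375p_{NetOne}.
By symmetry p_{NetOne} = p_{LinkUp}; substituting into the reaction function, 0.625p_{LinkUp} = 28 and p_{LinkUp} = 44.8.
q_{LinkUp} = 188 − 4·44.8 + 3·44.8 = 143.2.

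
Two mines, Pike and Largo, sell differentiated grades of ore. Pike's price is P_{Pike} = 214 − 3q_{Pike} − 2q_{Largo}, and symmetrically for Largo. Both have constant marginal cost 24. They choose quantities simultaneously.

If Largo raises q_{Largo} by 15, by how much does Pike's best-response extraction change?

Mine Pike's profit: π = q_{Pike}(214 − 3q_{Pike} − 2q_{Largo}) − 24q_{Pike}.
∂π/∂q_{Pike} = 190 − 6q_{Pike} − 2q_{Largo} = 0 ⇒ q_{Pike} = 95/3 − (1/3)q_{Largo}.
The reaction-function slope is −1/3, so a 15-unit rise in q_{Largo} moves q_{Pike} by −1/3 × 15 = −5. Pike's best response falls — the actions are strategic substitutes.

-5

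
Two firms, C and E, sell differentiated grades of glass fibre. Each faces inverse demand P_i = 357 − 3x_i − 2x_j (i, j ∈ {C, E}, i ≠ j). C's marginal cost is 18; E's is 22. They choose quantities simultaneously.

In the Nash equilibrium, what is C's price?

Firm C's profit: π = x_C(357 − 3x_C − 2x_E) − 18x_C.
∂π/∂x_C = 339 − 6x_C − 2x_E = 0 ⇒ x_C = 56.5 − (1/3)x_E.
Similarly x_E = 335/6 − (1/3)x_C.
Plugging x_E into C's best response: x_C = 56.5 − (1/3)(335/6 − (1/3)x_C) ⇒ (8/9)x_C = 341/9, so x_C = 42.625.
Then x_E = 335/6 − (1/3)·42.625 = 41.625.
P_C = 357 − 3·42.625 − 2·41.625 = 145.875.

145.875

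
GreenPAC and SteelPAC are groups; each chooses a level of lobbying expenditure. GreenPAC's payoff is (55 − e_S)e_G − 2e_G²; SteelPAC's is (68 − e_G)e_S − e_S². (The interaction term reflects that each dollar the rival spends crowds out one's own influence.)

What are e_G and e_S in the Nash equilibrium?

6, 31

Expanding GreenPAC's payoff: 55e_G − e_Se_G − 2e_G².
∂π/∂e_G = 55 − e_S − 4e_G = 0, so e_G = 13.75 − 0.25e_S.
Likewise for SteelPAC: e_S = 34 − 0.5e_G.
Substituting the second reaction function into the first: e_G = 13.75 − 0.25(34 − 0.5e_G), which gives 0.875e_G = 5.25 ⇒ e_G = 6.
Then e_S = 34 − 0.5·6 = 31.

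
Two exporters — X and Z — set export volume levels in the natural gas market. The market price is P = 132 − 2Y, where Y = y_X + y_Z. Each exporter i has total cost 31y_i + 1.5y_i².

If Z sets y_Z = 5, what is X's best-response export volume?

Exporter X's profit: π = y_X(132 − 2(y_X + y_Z)) − 31y_X − 1.5y_X².
∂π/∂y_X = 101 − 7y_X − 2y_Z = 0, so y_X = 101/7 − (2/7)y_Z.
At y_Z = 5: y_X = 101/7 − (2/7)·5 = 13.

13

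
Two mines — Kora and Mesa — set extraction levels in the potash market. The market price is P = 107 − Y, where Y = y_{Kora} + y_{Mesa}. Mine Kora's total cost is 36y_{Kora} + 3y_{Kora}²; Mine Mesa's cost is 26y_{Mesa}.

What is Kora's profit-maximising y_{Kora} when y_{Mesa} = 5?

Mine Kora's profit: π = y_{Kora}(107 − (y_{Kora} + y_{Mesa})) − 36y_{Kora} − 3y_{Kora}².
∂π/∂y_{Kora} = 71 − 8y_{Kora} − y_{Mesa} = 0, so y_{Kora} = 8.875 − 0.125y_{Mesa}.
At y_{Mesa} = 5: y_{Kora} = 8.875 − 0.125·5 = 8.25.

8.25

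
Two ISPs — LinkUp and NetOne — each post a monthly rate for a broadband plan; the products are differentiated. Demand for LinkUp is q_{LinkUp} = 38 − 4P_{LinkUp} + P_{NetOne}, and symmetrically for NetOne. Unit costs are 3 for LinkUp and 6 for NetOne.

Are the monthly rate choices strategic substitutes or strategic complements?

strategic complements

LinkUp's profit: π = (P_{LinkUp} − 3)(38 − 4P_{LinkUp} + P_{NetOne}).
∂π/∂P_{LinkUp} = 50 − 8P_{LinkUp} + P_{NetOne} = 0 ⇒ P_{LinkUp} = 6.25 + 0.125P_{NetOne}.
The best-response slope dP_{LinkUp}/dP_{NetOne} = 0.125 > 0: the reaction function is upward-sloping, so the choices are strategic complements.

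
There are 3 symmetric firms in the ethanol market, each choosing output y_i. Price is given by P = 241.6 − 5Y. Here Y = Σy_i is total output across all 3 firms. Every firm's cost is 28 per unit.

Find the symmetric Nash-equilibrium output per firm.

A representative firm's profit is π_i = y_i(241.6 − 5Y) − 28y_i, with Y = y_i + Σ_{j≠i} y_j.
First-order condition: 213.6 − 10y_i − 5Σ_{j≠i} y_j = 0.
With identical firms, set every y_j = y: then 213.6 − 10y − 10y = 0, i.e. y = 213.6/20 = 10.68.

10.68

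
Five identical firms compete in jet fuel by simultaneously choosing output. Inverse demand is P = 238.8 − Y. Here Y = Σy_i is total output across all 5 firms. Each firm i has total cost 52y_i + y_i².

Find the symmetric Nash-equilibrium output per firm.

23.35

A representative firm's profit is π_i = y_i(238.8 − Y) − 52y_i − y_i², with Y = y_i + Σ_{j≠i} y_j.
First-order condition: 186.8 − 4y_i − Σ_{j≠i} y_j = 0.
Imposing symmetry (y_j = y for all j) turns Σ_{j≠i} y_j into 4y, so 186.8 = 8y and y = 23.35.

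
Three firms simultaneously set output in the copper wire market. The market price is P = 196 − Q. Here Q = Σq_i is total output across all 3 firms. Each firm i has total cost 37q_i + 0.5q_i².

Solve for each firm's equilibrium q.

A representative firm's profit is π_i = q_i(196 − Q) − 37q_i − 0.5q_i², with Q = q_i + Σ_{j≠i} q_j.
First-order condition: 159 − 3q_i − Σ_{j≠i} q_j = 0.
With identical firms, set every q_j = q: then 159 − 3q − 2q = 0, i.e. q = 159/5 = 31.8.

31.8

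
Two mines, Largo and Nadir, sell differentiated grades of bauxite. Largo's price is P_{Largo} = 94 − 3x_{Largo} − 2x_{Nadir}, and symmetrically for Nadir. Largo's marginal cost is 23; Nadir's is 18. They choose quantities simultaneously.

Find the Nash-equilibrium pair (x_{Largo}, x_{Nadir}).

8.5625, 9.8125

Mine Largo's profit: π = x_{Largo}(94 − 3x_{Largo} − 2x_{Nadir}) − 23x_{Largo}.
∂π/∂x_{Largo} = 71 − 6x_{Largo} − 2x_{Nadir} = 0 ⇒ x_{Largo} = 71/6 − (1/3)x_{Nadir}.
Similarly x_{Nadir} = 38/3 − (1/3)x_{Largo}.
Solving the two reaction functions simultaneously: (1 − (−1/3)(−1/3))x_{Largo} = 71/6 − (1/3)·(38/3), so (8/9)x_{Largo} = 137/18 and x_{Largo} = 8.5625.
Then x_{Nadir} = 38/3 − (1/3)·8.5625 = 9.8125.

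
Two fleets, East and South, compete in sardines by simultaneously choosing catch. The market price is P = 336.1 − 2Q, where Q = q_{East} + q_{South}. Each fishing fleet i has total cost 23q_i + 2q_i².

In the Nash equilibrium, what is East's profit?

Fishing fleet East's profit: π = q_{East}(336.1 − 2(q_{East} + q_{South})) − 23q_{East} − 2q_{East}².
∂π/∂q_{East} = 313.1 − 8q_{East} − 2q_{South} = 0, so q_{East} = 39.1375 − 0.25q_{South}.
The game is symmetric, so in equilibrium q_{South} = q_{East}: the reaction function gives 1.25q_{East} = 39.1375, hence q_{East} = 31.31.
Price P = 336.1 − 2·62.62 = 210.86.
East's profit: (210.86 − 23)·31.31 − 2(31.31)² = 3921.2644.

3921.2644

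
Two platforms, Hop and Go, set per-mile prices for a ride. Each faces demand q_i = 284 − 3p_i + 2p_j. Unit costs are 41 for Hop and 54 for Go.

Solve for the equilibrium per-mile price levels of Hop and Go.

104.1875, 109.0625

Hop's profit: π = (p_{Hop} − 41)(284 − 3p_{Hop} + 2p_{Go}).
∂π/∂p_{Hop} = 407 − 6p_{Hop} + 2p_{Go} = 0 ⇒ p_{Hop} = 407/6 + (1/3)p_{Go}.
Similarly p_{Go} = 223/3 + (1/3)p_{Hop}.
Substituting the second reaction function into the first: p_{Hop} = 407/6 + (1/3)(223/3 + (1/3)p_{Hop}), which gives (8/9)p_{Hop} = 1667/18 ⇒ p_{Hop} = 104.1875.
Then p_{Go} = 223/3 + (1/3)·104.1875 = 109.0625.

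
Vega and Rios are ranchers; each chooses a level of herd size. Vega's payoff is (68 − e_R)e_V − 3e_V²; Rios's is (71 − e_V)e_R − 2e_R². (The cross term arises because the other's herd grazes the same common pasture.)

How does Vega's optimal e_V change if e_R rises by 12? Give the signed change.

-2

Expanding Vega's payoff: 68e_V − e_Re_V − 3e_V².
∂π/∂e_V = 68 − e_R − 6e_V = 0, so e_V = 34/3 − (1/6)e_R.
The reaction-function slope is −1/6, so a 12-unit rise in e_R moves e_V by −1/6 × 12 = −2. Vega's best response falls — the actions are strategic substitutes.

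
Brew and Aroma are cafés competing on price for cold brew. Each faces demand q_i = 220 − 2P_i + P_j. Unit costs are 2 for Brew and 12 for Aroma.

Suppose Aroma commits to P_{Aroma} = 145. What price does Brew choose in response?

92.25

Brew's profit: π = (P_{Brew} − 2)(220 − 2P_{Brew} + P_{Aroma}).
∂π/∂P_{Brew} = 224 − 4P_{Brew} + P_{Aroma} = 0 ⇒ P_{Brew} = 56 + 0.25P_{Aroma}.
At P_{Aroma} = 145: P_{Brew} = 56 + 0.25·145 = 92.25.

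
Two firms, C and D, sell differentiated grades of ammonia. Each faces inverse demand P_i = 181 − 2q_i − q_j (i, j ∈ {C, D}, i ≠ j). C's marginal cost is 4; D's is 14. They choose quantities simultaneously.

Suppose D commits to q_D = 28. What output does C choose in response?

Firm C's profit: π = q_C(181 − 2q_C − q_D) − 4q_C.
∂π/∂q_C = 177 − 4q_C − q_D = 0 ⇒ q_C = 44.25 − 0.25q_D.
At q_D = 28: q_C = 44.25 − 0.25·28 = 37.25.

37.25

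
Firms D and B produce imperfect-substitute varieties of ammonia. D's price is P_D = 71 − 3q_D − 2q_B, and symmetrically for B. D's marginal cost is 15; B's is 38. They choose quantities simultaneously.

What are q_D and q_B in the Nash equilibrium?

Firm D's profit: π = q_D(71 − 3q_D − 2q_B) − 15q_D.
∂π/∂q_D = 56 − 6q_D − 2q_B = 0 ⇒ q_D = 28/3 − (1/3)q_B.
Similarly q_B = 5.5 − (1/3)q_D.
Substituting the second reaction function into the first: q_D = 28/3 − (1/3)(5.5 − (1/3)q_D), which gives (8/9)q_D = 7.5 ⇒ q_D = 8.4375.
Then q_B = 5.5 − (1/3)·8.4375 = 2.6875.

8.4375, 2.6875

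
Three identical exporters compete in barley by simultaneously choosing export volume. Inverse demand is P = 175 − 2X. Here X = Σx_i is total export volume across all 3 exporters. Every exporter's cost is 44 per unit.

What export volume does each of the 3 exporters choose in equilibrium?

A representative exporter's profit is π_i = x_i(175 − 2X) − 44x_i, with X = x_i + Σ_{j≠i} x_j.
First-order condition: 131 − 4x_i − 2Σ_{j≠i} x_j = 0.
In a symmetric equilibrium every exporter chooses the same x, so Σ_{j≠i} x_j = 2x. The condition becomes 131 − 8x = 0, giving x = 131/8 = 16.375.

16.375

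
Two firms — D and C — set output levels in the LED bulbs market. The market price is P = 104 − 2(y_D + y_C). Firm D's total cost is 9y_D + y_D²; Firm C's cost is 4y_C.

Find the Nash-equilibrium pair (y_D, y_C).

9, 20.5

Firm D's profit: π = y_D(104 − 2(y_D + y_C)) − 9y_D − y_D².
∂π/∂y_D = 95 − 6y_D − 2y_C = 0, so y_D = 95/6 − (1/3)y_C.
For C: ∂π/∂y_C = 100 − 4y_C − 2y_D = 0 ⇒ y_C = 25 − 0.5y_D.
Substituting the second reaction function into the first: y_D = 95/6 − (1/3)(25 − 0.5y_D), which gives (5/6)y_D = 7.5 ⇒ y_D = 9.
Then y_C = 25 − 0.5·9 = 20.5.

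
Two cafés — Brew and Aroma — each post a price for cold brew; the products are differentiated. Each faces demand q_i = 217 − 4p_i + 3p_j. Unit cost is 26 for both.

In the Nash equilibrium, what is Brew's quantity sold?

Brew's profit: π = (p_{Brew} − 26)(217 − 4p_{Brew} + 3p_{Aroma}).
∂π/∂p_{Brew} = 321 − 8p_{Brew} + 3p_{Aroma} = 0 ⇒ p_{Brew} = 40.125 + 0.375p_{Aroma}.
By symmetry p_{Aroma} = p_{Brew}; substituting into the reaction function, 0.625p_{Brew} = 40.125 and p_{Brew} = 64.2.
q_{Brew} = 217 − 4·64.2 + 3·64.2 = 152.8.

152.8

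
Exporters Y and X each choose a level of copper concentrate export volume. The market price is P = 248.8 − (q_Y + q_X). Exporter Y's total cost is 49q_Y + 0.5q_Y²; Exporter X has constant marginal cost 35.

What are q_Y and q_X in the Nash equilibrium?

Exporter Y's profit: π = q_Y(248.8 − (q_Y + q_X)) − 49q_Y − 0.5q_Y².
∂π/∂q_Y = 199.8 − 3q_Y − q_X = 0, so q_Y = 66.6 − (1/3)q_X.
For X: ∂π/∂q_X = 213.8 − 2q_X − q_Y = 0 ⇒ q_X = 106.9 − 0.5q_Y.
Solving the two reaction functions simultaneously: (1 − (−1/3)(−0.5))q_Y = 66.6 − (1/3)·106.9, so (5/6)q_Y = 929/30 and q_Y = 37.16.
Then q_X = 106.9 − 0.5·37.16 = 88.32.

37.16, 88.32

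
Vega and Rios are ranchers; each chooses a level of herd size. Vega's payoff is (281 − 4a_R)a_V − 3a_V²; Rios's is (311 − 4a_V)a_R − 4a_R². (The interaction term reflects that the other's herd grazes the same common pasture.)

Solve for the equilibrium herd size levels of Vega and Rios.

31.375, 23.1875

Expanding Vega's payoff: 281a_V − 4a_Ra_V − 3a_V².
∂π/∂a_V = 281 − 4a_R − 6a_V = 0, so a_V = 281/6 − (2/3)a_R.
Likewise for Rios: a_R = 38.875 − 0.5a_V.
Plugging a_R into Vega's best response: a_V = 281/6 − (2/3)(38.875 − 0.5a_V) ⇒ (2/3)a_V = 251/12, so a_V = 31.375.
Then a_R = 38.875 − 0.5·31.375 = 23.1875.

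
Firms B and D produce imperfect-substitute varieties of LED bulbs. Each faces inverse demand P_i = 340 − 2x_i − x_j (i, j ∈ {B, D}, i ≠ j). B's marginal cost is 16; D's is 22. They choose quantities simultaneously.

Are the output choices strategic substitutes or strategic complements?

Firm B's profit: π = x_B(340 − 2x_B − x_D) − 16x_B.
∂π/∂x_B = 324 − 4x_B − x_D = 0 ⇒ x_B = 81 − 0.25x_D.
The best-response slope dx_B/dx_D = −0.25 < 0: the reaction function is downward-sloping, so the choices are strategic substitutes.

strategic substitutes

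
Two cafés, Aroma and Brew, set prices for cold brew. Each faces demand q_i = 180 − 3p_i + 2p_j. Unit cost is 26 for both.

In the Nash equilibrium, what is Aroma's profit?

Aroma's profit: π = (p_{Aroma} − 26)(180 − 3p_{Aroma} + 2p_{Brew}).
∂π/∂p_{Aroma} = 258 − 6p_{Aroma} + 2p_{Brew} = 0 ⇒ p_{Aroma} = 43 + (1/3)p_{Brew}.
The game is symmetric, so in equilibrium p_{Brew} = p_{Aroma}: the reaction function gives (2/3)p_{Aroma} = 43, hence p_{Aroma} = 64.5.
q_{Aroma} = 180 − 3·64.5 + 2·64.5 = 115.5.
Profit = (64.5 − 26)·115.5 = 4446.75.

4446.75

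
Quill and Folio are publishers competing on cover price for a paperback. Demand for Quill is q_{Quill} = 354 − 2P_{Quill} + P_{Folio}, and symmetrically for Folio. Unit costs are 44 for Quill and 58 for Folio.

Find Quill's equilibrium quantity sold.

210.4

Quill's profit: π = (P_{Quill} − 44)(354 − 2P_{Quill} + P_{Folio}).
∂π/∂P_{Quill} = 442 − 4P_{Quill} + P_{Folio} = 0 ⇒ P_{Quill} = 110.5 + 0.25P_{Folio}.
Similarly P_{Folio} = 117.5 + 0.25P_{Quill}.
Plugging P_{Folio} into Quill's best response: P_{Quill} = 110.5 + 0.25(117.5 + 0.25P_{Quill}) ⇒ 0.9375P_{Quill} = 139.875, so P_{Quill} = 149.2.
Then P_{Folio} = 117.5 + 0.25·149.2 = 154.8.
q_{Quill} = 354 − 2·149.2 + 154.8 = 210.4.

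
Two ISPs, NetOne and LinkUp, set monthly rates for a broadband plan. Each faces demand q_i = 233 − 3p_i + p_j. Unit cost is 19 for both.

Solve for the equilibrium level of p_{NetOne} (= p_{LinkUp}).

NetOne's profit: π = (p_{NetOne} − 19)(233 − 3p_{NetOne} + p_{LinkUp}).
∂π/∂p_{NetOne} = 290 − 6p_{NetOne} + p_{LinkUp} = 0 ⇒ p_{NetOne} = 145/3 + (1/6)p_{LinkUp}.
By symmetry p_{LinkUp} = p_{NetOne}; substituting into the reaction function, (5/6)p_{NetOne} = 145/3 and p_{NetOne} = 58.

58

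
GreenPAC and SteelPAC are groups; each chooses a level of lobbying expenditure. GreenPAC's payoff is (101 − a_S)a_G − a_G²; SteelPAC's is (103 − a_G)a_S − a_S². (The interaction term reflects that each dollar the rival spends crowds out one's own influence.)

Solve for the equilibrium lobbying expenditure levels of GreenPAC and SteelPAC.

33, 35

Expanding GreenPAC's payoff: 101a_G − a_Sa_G − a_G².
∂π/∂a_G = 101 − a_S − 2a_G = 0, so a_G = 50.5 − 0.5a_S.
Likewise for SteelPAC: a_S = 51.5 − 0.5a_G.
Substituting the second reaction function into the first: a_G = 50.5 − 0.5(51.5 − 0.5a_G), which gives 0.75a_G = 24.75 ⇒ a_G = 33.
Then a_S = 51.5 − 0.5·33 = 35.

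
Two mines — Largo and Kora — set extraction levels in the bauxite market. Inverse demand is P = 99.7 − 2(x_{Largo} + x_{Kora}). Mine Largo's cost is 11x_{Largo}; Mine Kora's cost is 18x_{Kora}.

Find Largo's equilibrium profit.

Mine Largo's profit: π = x_{Largo}(99.7 − 2(x_{Largo} + x_{Kora})) − 11x_{Largo}.
∂π/∂x_{Largo} = 88.7 − 4x_{Largo} − 2x_{Kora} = 0, so x_{Largo} = 22.175 − 0.5x_{Kora}.
By the same steps for Kora: x_{Kora} = 20.425 − 0.5x_{Largo}.
Substituting the second reaction function into the first: x_{Largo} = 22.175 − 0.5(20.425 − 0.5x_{Largo}), which gives 0.75x_{Largo} = 11.9625 ⇒ x_{Largo} = 15.95.
Then x_{Kora} = 20.425 − 0.5·15.95 = 12.45.
Price P = 99.7 − 2·28.4 = 42.9.
Largo's profit: (42.9 − 11)·15.95 = 508.805.

508.805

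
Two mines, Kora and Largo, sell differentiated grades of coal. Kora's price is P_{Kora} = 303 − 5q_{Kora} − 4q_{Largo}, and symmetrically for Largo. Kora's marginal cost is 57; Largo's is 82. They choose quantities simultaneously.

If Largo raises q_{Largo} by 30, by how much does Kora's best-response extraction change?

Mine Kora's profit: π = q_{Kora}(303 − 5q_{Kora} − 4q_{Largo}) − 57q_{Kora}.
∂π/∂q_{Kora} = 246 − 10q_{Kora} − 4q_{Largo} = 0 ⇒ q_{Kora} = 24.6 − 0.4q_{Largo}.
The reaction-function slope is −0.4, so a 30-unit rise in q_{Largo} moves q_{Kora} by −0.4 × 30 = −12. Kora's best response falls — the actions are strategic substitutes.

-12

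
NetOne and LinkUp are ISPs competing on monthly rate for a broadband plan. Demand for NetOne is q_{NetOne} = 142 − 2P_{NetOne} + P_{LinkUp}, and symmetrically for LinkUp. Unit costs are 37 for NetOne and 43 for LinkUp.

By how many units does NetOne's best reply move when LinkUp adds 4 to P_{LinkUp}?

1

NetOne's profit: π = (P_{NetOne} − 37)(142 − 2P_{NetOne} + P_{LinkUp}).
∂π/∂P_{NetOne} = 216 − 4P_{NetOne} + P_{LinkUp} = 0 ⇒ P_{NetOne} = 54 + 0.25P_{LinkUp}.
The reaction-function slope is 0.25, so a 4-unit rise in P_{LinkUp} moves P_{NetOne} by 0.25 × 4 = 1. NetOne's best response rises — the actions are strategic complements.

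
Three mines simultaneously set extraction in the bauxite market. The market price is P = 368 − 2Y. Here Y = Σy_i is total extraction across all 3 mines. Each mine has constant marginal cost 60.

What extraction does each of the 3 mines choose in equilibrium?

38.5

A representative mine's profit is π_i = y_i(368 − 2Y) − 60y_i, with Y = y_i + Σ_{j≠i} y_j.
First-order condition: 308 − 4y_i − 2Σ_{j≠i} y_j = 0.
In a symmetric equilibrium every mine chooses the same y, so Σ_{j≠i} y_j = 2y. The condition becomes 308 − 8y = 0, giving y = 308/8 = 38.5.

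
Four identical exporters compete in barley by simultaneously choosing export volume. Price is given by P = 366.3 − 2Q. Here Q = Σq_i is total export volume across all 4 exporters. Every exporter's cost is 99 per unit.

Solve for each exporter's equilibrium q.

A representative exporter's profit is π_i = q_i(366.3 − 2Q) − 99q_i, with Q = q_i + Σ_{j≠i} q_j.
First-order condition: 267.3 − 4q_i − 2Σ_{j≠i} q_j = 0.
With identical exporters, set every q_j = q: then 267.3 − 4q − 6q = 0, i.e. q = 267.3/10 = 26.73.

26.73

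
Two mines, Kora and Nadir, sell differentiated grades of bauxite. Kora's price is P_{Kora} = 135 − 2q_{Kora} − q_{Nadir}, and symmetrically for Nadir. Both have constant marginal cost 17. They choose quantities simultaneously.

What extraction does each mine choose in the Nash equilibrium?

Mine Kora's profit: π = q_{Kora}(135 − 2q_{Kora} − q_{Nadir}) − 17q_{Kora}.
∂π/∂q_{Kora} = 118 − 4q_{Kora} − q_{Nadir} = 0 ⇒ q_{Kora} = 29.5 − 0.25q_{Nadir}.
The game is symmetric, so in equilibrium q_{Nadir} = q_{Kora}: the reaction function gives 1.25q_{Kora} = 29.5, hence q_{Kora} = 23.6.

23.6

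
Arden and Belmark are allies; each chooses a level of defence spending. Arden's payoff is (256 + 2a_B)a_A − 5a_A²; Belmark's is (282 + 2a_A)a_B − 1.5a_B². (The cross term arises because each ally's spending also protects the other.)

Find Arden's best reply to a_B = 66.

Expanding Arden's payoff: 256a_A + 2a_Ba_A − 5a_A².
∂π/∂a_A = 256 + 2a_B − 10a_A = 0, so a_A = 25.6 + 0.2a_B.
At a_B = 66: a_A = 25.6 + 0.2·66 = 38.8.

38.8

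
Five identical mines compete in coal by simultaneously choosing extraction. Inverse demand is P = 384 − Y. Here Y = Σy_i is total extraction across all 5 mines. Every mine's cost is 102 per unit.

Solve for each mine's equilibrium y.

47

A representative mine's profit is π_i = y_i(384 − Y) − 102y_i, with Y = y_i + Σ_{j≠i} y_j.
First-order condition: 282 − 2y_i − Σ_{j≠i} y_j = 0.
Imposing symmetry (y_j = y for all j) turns Σ_{j≠i} y_j into 4y, so 282 = 6y and y = 47.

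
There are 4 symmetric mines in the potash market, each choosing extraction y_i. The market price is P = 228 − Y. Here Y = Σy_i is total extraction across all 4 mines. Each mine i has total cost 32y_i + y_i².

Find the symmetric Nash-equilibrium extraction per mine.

28

A representative mine's profit is π_i = y_i(228 − Y) − 32y_i − y_i², with Y = y_i + Σ_{j≠i} y_j.
First-order condition: 196 − 4y_i − Σ_{j≠i} y_j = 0.
In a symmetric equilibrium every mine chooses the same y, so Σ_{j≠i} y_j = 3y. The condition becomes 196 − 7y = 0, giving y = 196/7 = 28.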